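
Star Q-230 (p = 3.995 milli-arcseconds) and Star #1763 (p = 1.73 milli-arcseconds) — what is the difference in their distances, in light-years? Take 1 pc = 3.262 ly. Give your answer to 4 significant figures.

1069 ly

d_A = 1/0.003995″ = 250.31 pc; d_B = 1/0.001730″ = 578.03 pc.
|d_B − d_A| = |578.03 − 250.31| = 327.72 pc = 327.72 × 3.262 ly = 1069 ly.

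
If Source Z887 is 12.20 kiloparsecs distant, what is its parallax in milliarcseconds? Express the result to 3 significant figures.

0.0820 mas

d = 12.20 kpc = 12200 pc.
p = 1/d = 1/12200 = 0.000081967 arcsec.
= 0.000081967 × 1000 = 0.081967 mas.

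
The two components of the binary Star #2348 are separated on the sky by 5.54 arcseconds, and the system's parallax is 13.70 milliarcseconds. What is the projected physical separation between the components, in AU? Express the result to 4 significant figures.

404.4 AU

d = 1/p = 1/0.01370″ = 72.993 pc.
At distance d (pc), an angle of θ arcsec spans θ·d AU: s = 5.54 × 72.993 = 404.38 AU.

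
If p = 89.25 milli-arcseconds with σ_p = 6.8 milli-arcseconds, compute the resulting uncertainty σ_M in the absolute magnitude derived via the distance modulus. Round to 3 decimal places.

M = m − 5 log₁₀ d + 5 = m + 5 log₁₀ p + 5, so ∂M/∂p = 5/(p ln 10).
σ_M = (5/ln 10) · (σ_p/p) = 2.1715 × 6.8/89.25 = 2.1715 × 0.07619 = 0.16545.

σ_M = 0.165 mag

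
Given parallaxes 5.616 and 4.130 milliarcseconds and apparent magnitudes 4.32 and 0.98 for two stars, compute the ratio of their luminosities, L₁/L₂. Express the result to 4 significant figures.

L₁/L₂ = 0.02495

d₁ = 1/p₁ = 1/0.005616″ = 178.06 pc; d₂ = 1/p₂ = 1/0.004130″ = 242.13 pc.
M₁ = m₁ − 5 log₁₀ d₁ + 5 = 4.32 − 11.2528 + 5 = -1.9328.
M₂ = 0.98 − 11.9202 + 5 = -5.9402.
L₁/L₂ = 10^(0.4(M₂ − M₁)) = 10^(0.4 × (-4.0074)) = 10^(-1.60296) = 0.024948.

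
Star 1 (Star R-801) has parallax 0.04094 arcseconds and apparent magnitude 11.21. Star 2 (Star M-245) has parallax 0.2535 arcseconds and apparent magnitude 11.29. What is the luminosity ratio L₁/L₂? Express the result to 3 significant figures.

L₁/L₂ = 41.3

d₁ = 1/p₁ = 1/0.04094″ = 24.426 pc; d₂ = 1/p₂ = 1/0.2535″ = 3.9448 pc.
M₁ = m₁ − 5 log₁₀ d₁ + 5 = 11.21 − 6.9393 + 5 = 9.2707.
M₂ = 11.29 − 2.9801 + 5 = 13.3099.
L₁/L₂ = 10^(0.4(M₂ − M₁)) = 10^(0.4 × 4.0392) = 10^1.61568 = 41.274.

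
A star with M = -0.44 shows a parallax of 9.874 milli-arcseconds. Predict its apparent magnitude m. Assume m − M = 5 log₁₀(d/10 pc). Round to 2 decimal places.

d = 1/p = 1/0.009874″ = 101.28 pc.
m − M = 5 log₁₀ d − 5 = 5 log₁₀(101.28) − 5 = 10.0276 − 5 = 5.0276.
m = M + (m − M) = -0.44 + 5.0276 = 4.59.

m = 4.59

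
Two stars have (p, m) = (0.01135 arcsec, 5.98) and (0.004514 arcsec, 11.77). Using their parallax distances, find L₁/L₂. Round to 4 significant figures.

d₁ = 1/p₁ = 1/0.01135″ = 88.106 pc; d₂ = 1/p₂ = 1/0.004514″ = 221.53 pc.
M₁ = m₁ − 5 log₁₀ d₁ + 5 = 5.98 − 9.7250 + 5 = 1.2550.
M₂ = 11.77 − 11.7272 + 5 = 5.0428.
L₁/L₂ = 10^(0.4(M₂ − M₁)) = 10^(0.4 × 3.7878) = 10^1.51512 = 32.743.

L₁/L₂ = 32.74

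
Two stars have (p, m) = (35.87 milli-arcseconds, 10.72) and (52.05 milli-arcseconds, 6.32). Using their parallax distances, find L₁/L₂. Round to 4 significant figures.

L₁/L₂ = 0.03659

d₁ = 1/p₁ = 1/0.03587″ = 27.878 pc; d₂ = 1/p₂ = 1/0.05205″ = 19.212 pc.
M₁ = m₁ − 5 log₁₀ d₁ + 5 = 10.72 − 7.2263 + 5 = 8.4937.
M₂ = 6.32 − 6.4179 + 5 = 4.9021.
L₁/L₂ = 10^(0.4(M₂ − M₁)) = 10^(0.4 × (-3.5916)) = 10^(-1.43664) = 0.03659.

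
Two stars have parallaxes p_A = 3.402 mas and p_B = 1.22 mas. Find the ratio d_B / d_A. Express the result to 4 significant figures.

Since d = 1/p, d_B/d_A = p_A/p_B.
= 3.402 / 1.22 = 2.7885.

2.789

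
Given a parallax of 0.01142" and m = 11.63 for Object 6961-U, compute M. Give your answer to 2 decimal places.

M = 6.92

d = 1/p = 1/0.01142″ = 87.566 pc.
m − M = 5 log₁₀(87.566) − 5 = 9.7117 − 5 = 4.7117.
M = m − (m − M) = 11.63 − 4.7117 = 6.92.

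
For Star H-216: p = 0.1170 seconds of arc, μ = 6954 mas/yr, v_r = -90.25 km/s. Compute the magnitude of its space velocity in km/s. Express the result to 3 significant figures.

296 km/s

d = 1/p = 1/0.1170″ = 8.547 pc.
μ = 6954 mas/yr = 6.954 ″/yr.
v_t = 4.740 μ d = 4.740 × 6.954 × 8.547 = 281.73 km/s.
v = √(v_r² + v_t²) = √((-90.25)² + 281.73²) = √87516.9 = 295.83 km/s.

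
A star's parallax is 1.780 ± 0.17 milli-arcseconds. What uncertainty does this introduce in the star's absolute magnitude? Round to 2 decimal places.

M = m − 5 log₁₀ d + 5 = m + 5 log₁₀ p + 5, so ∂M/∂p = 5/(p ln 10).
σ_M = (5/ln 10) · (σ_p/p) = 2.1715 × 0.17/1.780 = 2.1715 × 0.095506 = 0.20739.

σ_M = 0.21 mag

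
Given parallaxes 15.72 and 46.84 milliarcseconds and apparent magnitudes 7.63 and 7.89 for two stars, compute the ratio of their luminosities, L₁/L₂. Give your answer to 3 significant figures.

L₁/L₂ = 11.3

d₁ = 1/p₁ = 1/0.01572″ = 63.613 pc; d₂ = 1/p₂ = 1/0.04684″ = 21.349 pc.
M₁ = m₁ − 5 log₁₀ d₁ + 5 = 7.63 − 9.0177 + 5 = 3.6123.
M₂ = 7.89 − 6.6469 + 5 = 6.2431.
L₁/L₂ = 10^(0.4(M₂ − M₁)) = 10^(0.4 × 2.6308) = 10^1.05232 = 11.28.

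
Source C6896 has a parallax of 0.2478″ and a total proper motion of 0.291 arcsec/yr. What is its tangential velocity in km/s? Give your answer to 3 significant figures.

5.57 km/s

d = 1/p = 1/0.2478″ = 4.0355 pc.
v_t = 4.74 × μ × d = 4.74 × 0.291 × 4.0355 = 5.5663 km/s.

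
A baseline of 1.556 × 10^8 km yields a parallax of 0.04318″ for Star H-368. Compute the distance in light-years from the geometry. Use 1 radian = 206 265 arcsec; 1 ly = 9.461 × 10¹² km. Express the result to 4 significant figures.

θ = 0.04318″ = 0.04318/206265 = 2.0934 × 10^-7 rad.
d = B/θ = (1.556 × 10^8) / (2.0934 × 10^-7) = 7.4329 × 10^14 km = (7.4329 × 10^14) / (9.461 × 10^12) ly = 78.564 ly.

78.56 ly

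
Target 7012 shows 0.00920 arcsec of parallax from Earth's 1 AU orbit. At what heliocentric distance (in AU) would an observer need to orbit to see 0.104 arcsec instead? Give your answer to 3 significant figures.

11.3 AU

Parallax scales linearly with baseline: p ∝ B, so B = p_target / p_Earth × 1 AU.
B = 0.104 / 0.00920 = 11.304 AU.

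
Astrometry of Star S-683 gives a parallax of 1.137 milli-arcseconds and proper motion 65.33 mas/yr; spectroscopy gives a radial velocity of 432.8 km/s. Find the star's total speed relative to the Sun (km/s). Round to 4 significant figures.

511.4 km/s

d = 1/p = 1/0.001137″ = 879.51 pc.
μ = 65.33 mas/yr = 0.06533 ″/yr.
v_t = 4.740 μ d = 4.740 × 0.06533 × 879.51 = 272.35 km/s.
v = √(v_r² + v_t²) = √(432.8² + 272.35²) = √261490 = 511.36 km/s.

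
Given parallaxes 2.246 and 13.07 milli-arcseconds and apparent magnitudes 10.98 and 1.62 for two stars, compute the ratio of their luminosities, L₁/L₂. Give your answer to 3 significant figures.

d₁ = 1/p₁ = 1/0.002246″ = 445.24 pc; d₂ = 1/p₂ = 1/0.01307″ = 76.511 pc.
M₁ = m₁ − 5 log₁₀ d₁ + 5 = 10.98 − 13.2430 + 5 = 2.7370.
M₂ = 1.62 − 9.4186 + 5 = -2.7986.
L₁/L₂ = 10^(0.4(M₂ − M₁)) = 10^(0.4 × (-5.5356)) = 10^(-2.21424) = 0.006106.

L₁/L₂ = 0.00611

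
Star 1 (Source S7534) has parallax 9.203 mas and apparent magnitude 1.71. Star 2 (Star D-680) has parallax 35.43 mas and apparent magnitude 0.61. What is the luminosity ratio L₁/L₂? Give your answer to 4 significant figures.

d₁ = 1/p₁ = 1/0.009203″ = 108.66 pc; d₂ = 1/p₂ = 1/0.03543″ = 28.225 pc.
M₁ = m₁ − 5 log₁₀ d₁ + 5 = 1.71 − 10.1803 + 5 = -3.4703.
M₂ = 0.61 − 7.2532 + 5 = -1.6432.
L₁/L₂ = 10^(0.4(M₂ − M₁)) = 10^(0.4 × 1.8271) = 10^0.73084 = 5.3807.

L₁/L₂ = 5.381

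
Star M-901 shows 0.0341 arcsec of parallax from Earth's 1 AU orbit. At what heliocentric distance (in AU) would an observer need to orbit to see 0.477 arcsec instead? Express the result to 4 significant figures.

Parallax scales linearly with baseline: p ∝ B, so B = p_target / p_Earth × 1 AU.
B = 0.477 / 0.0341 = 13.988 AU.

13.99 AU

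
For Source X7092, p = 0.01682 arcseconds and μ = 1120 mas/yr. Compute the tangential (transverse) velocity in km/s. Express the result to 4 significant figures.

315.6 km/s

d = 1/p = 1/0.01682″ = 59.453 pc.
μ = 1120 mas/yr = 1.12 ″/yr.
v_t = 4.74 × μ × d = 4.74 × 1.12 × 59.453 = 315.62 km/s.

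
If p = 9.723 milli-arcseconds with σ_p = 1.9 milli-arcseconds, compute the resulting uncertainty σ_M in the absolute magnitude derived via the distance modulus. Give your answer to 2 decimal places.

M = m − 5 log₁₀ d + 5 = m + 5 log₁₀ p + 5, so ∂M/∂p = 5/(p ln 10).
σ_M = (5/ln 10) · (σ_p/p) = 2.1715 × 1.9/9.723 = 2.1715 × 0.19541 = 0.42433.

σ_M = 0.42 mag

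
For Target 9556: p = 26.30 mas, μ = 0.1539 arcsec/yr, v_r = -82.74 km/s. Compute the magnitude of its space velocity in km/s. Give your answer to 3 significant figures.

87.3 km/s

d = 1/p = 1/0.02630″ = 38.023 pc.
v_t = 4.740 μ d = 4.740 × 0.1539 × 38.023 = 27.737 km/s.
v = √(v_r² + v_t²) = √((-82.74)² + 27.737²) = √7615.25 = 87.265 km/s.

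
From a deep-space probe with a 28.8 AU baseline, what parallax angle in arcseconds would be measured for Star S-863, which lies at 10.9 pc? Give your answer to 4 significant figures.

2.642 arcsec

p (arcsec) = B (AU) / d (pc).
p = 28.8 / 10.9 = 2.6422 arcsec.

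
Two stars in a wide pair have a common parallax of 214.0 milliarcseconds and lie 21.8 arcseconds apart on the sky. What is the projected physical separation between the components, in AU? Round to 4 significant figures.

101.9 AU

d = 1/p = 1/0.2140″ = 4.6729 pc.
At distance d (pc), an angle of θ arcsec spans θ·d AU: s = 21.8 × 4.6729 = 101.87 AU.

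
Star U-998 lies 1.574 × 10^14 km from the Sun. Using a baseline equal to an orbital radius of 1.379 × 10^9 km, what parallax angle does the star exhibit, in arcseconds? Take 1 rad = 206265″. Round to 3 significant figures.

1.81 arcsec

θ ≈ B/d = (1.379 × 10^9) / (1.574 × 10^14) = 8.7611 × 10^-6 rad.
In arcseconds: 8.7611 × 10^-6 × 206265 = 1.8071″.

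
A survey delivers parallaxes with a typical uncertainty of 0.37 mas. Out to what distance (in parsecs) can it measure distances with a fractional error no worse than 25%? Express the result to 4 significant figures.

675.7 pc

σ_d/d = σ_p/p, so the condition is σ_p/p ≤ 0.25, i.e. p ≥ σ_p/0.25.
p_min = 0.37/0.25 = 1.48 mas = 0.00148 arcsec.
d_max = 1/p_min = 1/0.00148 = 675.68 pc.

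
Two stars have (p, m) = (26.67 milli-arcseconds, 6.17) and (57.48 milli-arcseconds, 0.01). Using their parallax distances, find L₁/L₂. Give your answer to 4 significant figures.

d₁ = 1/p₁ = 1/0.02667″ = 37.495 pc; d₂ = 1/p₂ = 1/0.05748″ = 17.397 pc.
M₁ = m₁ − 5 log₁₀ d₁ + 5 = 6.17 − 7.8699 + 5 = 3.3001.
M₂ = 0.01 − 6.2024 + 5 = -1.1924.
L₁/L₂ = 10^(0.4(M₂ − M₁)) = 10^(0.4 × (-4.4925)) = 10^(-1.79700) = 0.015959.

L₁/L₂ = 0.01596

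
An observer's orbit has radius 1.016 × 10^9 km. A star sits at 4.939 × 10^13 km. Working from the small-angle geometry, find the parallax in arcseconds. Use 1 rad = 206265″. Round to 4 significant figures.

θ ≈ B/d = (1.016 × 10^9) / (4.939 × 10^13) = 2.0571 × 10^-5 rad.
In arcseconds: 2.0571 × 10^-5 × 206265 = 4.2431″.

4.243 arcsec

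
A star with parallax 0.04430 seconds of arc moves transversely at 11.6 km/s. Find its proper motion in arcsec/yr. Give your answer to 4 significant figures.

d = 1/p = 1/0.04430″ = 22.573 pc.
μ = v_t / (4.74 d) = 11.6 / (4.74 × 22.573) = 11.6 / 107 = 0.10841 ″/yr.

0.1084 arcsec/yr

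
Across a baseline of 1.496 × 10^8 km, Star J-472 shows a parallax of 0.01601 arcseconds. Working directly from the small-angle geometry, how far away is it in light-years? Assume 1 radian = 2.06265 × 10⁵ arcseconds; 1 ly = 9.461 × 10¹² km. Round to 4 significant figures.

θ = 0.01601″ = 0.01601/206265 = 7.7619 × 10^-8 rad.
d = B/θ = (1.496 × 10^8) / (7.7619 × 10^-8) = 1.9274 × 10^15 km = (1.9274 × 10^15) / (9.461 × 10^12) ly = 203.72 ly.

203.7 ly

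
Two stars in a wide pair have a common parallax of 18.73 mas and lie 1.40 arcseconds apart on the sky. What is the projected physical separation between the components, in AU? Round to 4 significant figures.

74.75 AU

d = 1/p = 1/0.01873″ = 53.39 pc.
At distance d (pc), an angle of θ arcsec spans θ·d AU: s = 1.40 × 53.39 = 74.746 AU.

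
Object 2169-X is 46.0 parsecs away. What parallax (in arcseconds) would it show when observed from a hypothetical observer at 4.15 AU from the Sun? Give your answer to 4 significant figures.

0.09022 arcsec

p (arcsec) = B (AU) / d (pc).
p = 4.15 / 46.0 = 0.090217 arcsec.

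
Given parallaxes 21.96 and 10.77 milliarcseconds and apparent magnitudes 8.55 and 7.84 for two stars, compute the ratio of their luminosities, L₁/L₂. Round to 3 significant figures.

d₁ = 1/p₁ = 1/0.02196″ = 45.537 pc; d₂ = 1/p₂ = 1/0.01077″ = 92.851 pc.
M₁ = m₁ − 5 log₁₀ d₁ + 5 = 8.55 − 8.2918 + 5 = 5.2582.
M₂ = 7.84 − 9.8389 + 5 = 3.0011.
L₁/L₂ = 10^(0.4(M₂ − M₁)) = 10^(0.4 × (-2.2571)) = 10^(-0.90284) = 0.12507.

L₁/L₂ = 0.125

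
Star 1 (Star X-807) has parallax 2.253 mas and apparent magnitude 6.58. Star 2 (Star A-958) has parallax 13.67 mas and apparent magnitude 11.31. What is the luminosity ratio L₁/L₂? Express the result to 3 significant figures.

d₁ = 1/p₁ = 1/0.002253″ = 443.85 pc; d₂ = 1/p₂ = 1/0.01367″ = 73.153 pc.
M₁ = m₁ − 5 log₁₀ d₁ + 5 = 6.58 − 13.2362 + 5 = -1.6562.
M₂ = 11.31 − 9.3212 + 5 = 6.9888.
L₁/L₂ = 10^(0.4(M₂ − M₁)) = 10^(0.4 × 8.6450) = 10^3.45800 = 2870.8.

L₁/L₂ = 2870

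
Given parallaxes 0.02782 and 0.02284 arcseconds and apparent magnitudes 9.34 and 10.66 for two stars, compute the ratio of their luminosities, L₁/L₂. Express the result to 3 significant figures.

d₁ = 1/p₁ = 1/0.02782″ = 35.945 pc; d₂ = 1/p₂ = 1/0.02284″ = 43.783 pc.
M₁ = m₁ − 5 log₁₀ d₁ + 5 = 9.34 − 7.7782 + 5 = 6.5618.
M₂ = 10.66 − 8.2065 + 5 = 7.4535.
L₁/L₂ = 10^(0.4(M₂ − M₁)) = 10^(0.4 × 0.8917) = 10^0.35668 = 2.2734.

L₁/L₂ = 2.27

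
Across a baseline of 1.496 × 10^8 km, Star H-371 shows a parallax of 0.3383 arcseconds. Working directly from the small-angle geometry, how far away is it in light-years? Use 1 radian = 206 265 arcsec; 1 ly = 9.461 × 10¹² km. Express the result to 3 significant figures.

θ = 0.3383″ = 0.3383/206265 = 1.6401 × 10^-6 rad.
d = B/θ = (1.496 × 10^8) / (1.6401 × 10^-6) = 9.1214 × 10^13 km = (9.1214 × 10^13) / (9.461 × 10^12) ly = 9.6411 ly.

9.64 ly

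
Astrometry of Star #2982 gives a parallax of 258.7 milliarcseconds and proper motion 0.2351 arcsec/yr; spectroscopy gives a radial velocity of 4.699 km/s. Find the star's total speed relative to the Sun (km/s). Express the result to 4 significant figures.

6.375 km/s

d = 1/p = 1/0.2587″ = 3.8655 pc.
v_t = 4.740 μ d = 4.740 × 0.2351 × 3.8655 = 4.3076 km/s.
v = √(v_r² + v_t²) = √(4.699² + 4.3076²) = √40.636 = 6.3746 km/s.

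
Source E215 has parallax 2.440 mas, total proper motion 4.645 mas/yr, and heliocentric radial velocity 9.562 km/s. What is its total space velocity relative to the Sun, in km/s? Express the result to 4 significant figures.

d = 1/p = 1/0.002440″ = 409.84 pc.
μ = 4.645 mas/yr = 0.004645 ″/yr.
v_t = 4.740 μ d = 4.740 × 0.004645 × 409.84 = 9.0236 km/s.
v = √(v_r² + v_t²) = √(9.562² + 9.0236²) = √172.857 = 13.148 km/s.

13.15 km/s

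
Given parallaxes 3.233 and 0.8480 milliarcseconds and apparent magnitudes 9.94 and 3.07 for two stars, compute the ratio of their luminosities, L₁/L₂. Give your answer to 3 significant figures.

d₁ = 1/p₁ = 1/0.003233″ = 309.31 pc; d₂ = 1/p₂ = 1/0.0008480″ = 1179.2 pc.
M₁ = m₁ − 5 log₁₀ d₁ + 5 = 9.94 − 12.4520 + 5 = 2.4880.
M₂ = 3.07 − 15.3579 + 5 = -7.2879.
L₁/L₂ = 10^(0.4(M₂ − M₁)) = 10^(0.4 × (-9.7759)) = 10^(-3.91036) = 0.00012292.

L₁/L₂ = 0.000123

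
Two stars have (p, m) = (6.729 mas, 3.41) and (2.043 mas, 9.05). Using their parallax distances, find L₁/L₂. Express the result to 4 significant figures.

L₁/L₂ = 16.62

d₁ = 1/p₁ = 1/0.006729″ = 148.61 pc; d₂ = 1/p₂ = 1/0.002043″ = 489.48 pc.
M₁ = m₁ − 5 log₁₀ d₁ + 5 = 3.41 − 10.8602 + 5 = -2.4502.
M₂ = 9.05 − 13.4487 + 5 = 0.6013.
L₁/L₂ = 10^(0.4(M₂ − M₁)) = 10^(0.4 × 3.0515) = 10^1.22060 = 16.619.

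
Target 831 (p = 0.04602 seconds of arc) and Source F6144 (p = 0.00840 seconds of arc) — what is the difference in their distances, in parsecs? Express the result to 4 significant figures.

97.32 pc

d_A = 1/0.04602″ = 21.73 pc; d_B = 1/0.008400″ = 119.05 pc.
|d_B − d_A| = |119.05 − 21.73| = 97.32 pc.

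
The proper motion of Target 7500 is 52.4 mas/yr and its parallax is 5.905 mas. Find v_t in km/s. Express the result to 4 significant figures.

42.06 km/s

d = 1/p = 1/0.005905″ = 169.35 pc.
μ = 52.4 mas/yr = 0.0524 ″/yr.
v_t = 4.74 × μ × d = 4.74 × 0.0524 × 169.35 = 42.062 km/s.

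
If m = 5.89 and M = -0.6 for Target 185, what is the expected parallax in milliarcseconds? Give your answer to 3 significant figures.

5.04 mas

m − M = 5.89 − (-0.6) = 6.49.
d = 10^((m−M)/5 + 1) = 10^2.298 = 198.61 pc.
p = 1/d = 1/198.61 = 0.005035 arcsec = 5.035 mas.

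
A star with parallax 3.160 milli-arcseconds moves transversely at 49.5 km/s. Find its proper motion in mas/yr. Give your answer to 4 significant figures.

33.00 mas/yr

d = 1/p = 1/0.003160″ = 316.46 pc.
μ = v_t / (4.74 d) = 49.5 / (4.74 × 316.46) = 49.5 / 1500 = 0.033 ″/yr = 33 mas/yr.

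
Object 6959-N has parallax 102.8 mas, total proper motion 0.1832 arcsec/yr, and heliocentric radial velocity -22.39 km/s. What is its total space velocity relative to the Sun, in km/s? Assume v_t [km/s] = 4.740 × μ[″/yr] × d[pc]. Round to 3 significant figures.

23.9 km/s

d = 1/p = 1/0.1028″ = 9.7276 pc.
v_t = 4.740 μ d = 4.740 × 0.1832 × 9.7276 = 8.4471 km/s.
v = √(v_r² + v_t²) = √((-22.39)² + 8.4471²) = √572.666 = 23.93 km/s.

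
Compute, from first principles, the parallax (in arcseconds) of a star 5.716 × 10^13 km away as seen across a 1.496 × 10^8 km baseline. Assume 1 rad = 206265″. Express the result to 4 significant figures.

θ ≈ B/d = (1.496 × 10^8) / (5.716 × 10^13) = 2.6172 × 10^-6 rad.
In arcseconds: 2.6172 × 10^-6 × 206265 = 0.53984″.

0.5398 arcsec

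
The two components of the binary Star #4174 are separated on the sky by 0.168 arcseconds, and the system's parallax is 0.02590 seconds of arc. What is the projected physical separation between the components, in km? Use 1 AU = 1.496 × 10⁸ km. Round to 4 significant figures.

d = 1/p = 1/0.02590″ = 38.61 pc.
At distance d (pc), an angle of θ arcsec spans θ·d AU: s = 0.168 × 38.61 = 6.4865 AU.
= 6.4865 × 1.496 × 10⁸ km = 9.7038 × 10^8 km.

9.704 × 10^8 km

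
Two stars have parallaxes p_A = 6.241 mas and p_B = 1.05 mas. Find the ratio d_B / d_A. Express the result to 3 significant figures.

Since d = 1/p, d_B/d_A = p_A/p_B.
= 6.241 / 1.05 = 5.9438.

5.94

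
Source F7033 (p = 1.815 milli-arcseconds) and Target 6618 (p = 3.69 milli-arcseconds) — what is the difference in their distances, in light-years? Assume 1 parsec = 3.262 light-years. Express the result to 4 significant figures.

913.2 ly

d_A = 1/0.001815″ = 550.96 pc; d_B = 1/0.003690″ = 271 pc.
|d_B − d_A| = |271 − 550.96| = 279.96 pc = 279.96 × 3.262 ly = 913.23 ly.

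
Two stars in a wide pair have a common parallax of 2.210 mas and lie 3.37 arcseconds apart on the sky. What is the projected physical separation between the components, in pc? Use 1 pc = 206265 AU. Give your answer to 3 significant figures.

0.00739 pc

d = 1/p = 1/0.002210″ = 452.49 pc.
At distance d (pc), an angle of θ arcsec spans θ·d AU: s = 3.37 × 452.49 = 1524.9 AU.
= 1524.9 / 206265 = 0.0073929 pc.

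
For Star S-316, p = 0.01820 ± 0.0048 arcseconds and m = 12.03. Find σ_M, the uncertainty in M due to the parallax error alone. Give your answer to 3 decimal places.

σ_M = 0.573 mag

M = m − 5 log₁₀ d + 5 = m + 5 log₁₀ p + 5, so ∂M/∂p = 5/(p ln 10).
σ_M = (5/ln 10) · (σ_p/p) = 2.1715 × 0.0048/0.01820 = 2.1715 × 0.26374 = 0.57271.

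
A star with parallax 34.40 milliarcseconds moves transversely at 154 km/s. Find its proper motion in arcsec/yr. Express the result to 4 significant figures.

d = 1/p = 1/0.03440″ = 29.07 pc.
μ = v_t / (4.74 d) = 154 / (4.74 × 29.07) = 154 / 137.79 = 1.1176 ″/yr.

1.118 arcsec/yr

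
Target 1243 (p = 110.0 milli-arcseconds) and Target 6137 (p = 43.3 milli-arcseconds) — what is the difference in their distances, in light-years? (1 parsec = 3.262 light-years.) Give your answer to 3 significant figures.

d_A = 1/0.1100″ = 9.0909 pc; d_B = 1/0.04330″ = 23.095 pc.
|d_B − d_A| = |23.095 − 9.0909| = 14.004 pc = 14.004 × 3.262 ly = 45.681 ly.

45.7 ly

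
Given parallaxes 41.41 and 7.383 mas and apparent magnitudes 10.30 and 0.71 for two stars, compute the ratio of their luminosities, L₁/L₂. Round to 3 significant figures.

L₁/L₂ = 4.64 × 10^-6

d₁ = 1/p₁ = 1/0.04141″ = 24.149 pc; d₂ = 1/p₂ = 1/0.007383″ = 135.45 pc.
M₁ = m₁ − 5 log₁₀ d₁ + 5 = 10.30 − 6.9145 + 5 = 8.3855.
M₂ = 0.71 − 10.6589 + 5 = -4.9489.
L₁/L₂ = 10^(0.4(M₂ − M₁)) = 10^(0.4 × (-13.3344)) = 10^(-5.33376) = 0.000004637.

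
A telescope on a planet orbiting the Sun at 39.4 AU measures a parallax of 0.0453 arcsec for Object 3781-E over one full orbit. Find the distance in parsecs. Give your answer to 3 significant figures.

With baseline B (in AU) and parallax p (in arcsec), d = B/p parsecs.
d = 39.4 / 0.0453 = 869.76 pc.

870 pc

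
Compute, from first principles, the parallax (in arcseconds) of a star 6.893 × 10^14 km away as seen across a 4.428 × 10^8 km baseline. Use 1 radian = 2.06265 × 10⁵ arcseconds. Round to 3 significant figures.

θ ≈ B/d = (4.428 × 10^8) / (6.893 × 10^14) = 6.4239 × 10^-7 rad.
In arcseconds: 6.4239 × 10^-7 × 206265 = 0.1325″.

0.133 arcsec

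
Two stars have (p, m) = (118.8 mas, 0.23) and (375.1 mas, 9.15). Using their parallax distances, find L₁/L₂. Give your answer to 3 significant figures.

L₁/L₂ = 36900

d₁ = 1/p₁ = 1/0.1188″ = 8.4175 pc; d₂ = 1/p₂ = 1/0.3751″ = 2.666 pc.
M₁ = m₁ − 5 log₁₀ d₁ + 5 = 0.23 − 4.6259 + 5 = 0.6041.
M₂ = 9.15 − 2.1293 + 5 = 12.0207.
L₁/L₂ = 10^(0.4(M₂ − M₁)) = 10^(0.4 × 11.4166) = 10^4.56664 = 36867.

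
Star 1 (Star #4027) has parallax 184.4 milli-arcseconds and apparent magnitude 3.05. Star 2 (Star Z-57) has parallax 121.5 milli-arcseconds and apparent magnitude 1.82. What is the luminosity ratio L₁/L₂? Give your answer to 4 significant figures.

L₁/L₂ = 0.1398

d₁ = 1/p₁ = 1/0.1844″ = 5.423 pc; d₂ = 1/p₂ = 1/0.1215″ = 8.2305 pc.
M₁ = m₁ − 5 log₁₀ d₁ + 5 = 3.05 − 3.6712 + 5 = 4.3788.
M₂ = 1.82 − 4.5771 + 5 = 2.2429.
L₁/L₂ = 10^(0.4(M₂ − M₁)) = 10^(0.4 × (-2.1359)) = 10^(-0.85436) = 0.13984.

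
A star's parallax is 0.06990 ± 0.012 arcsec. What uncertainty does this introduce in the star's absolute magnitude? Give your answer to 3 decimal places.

M = m − 5 log₁₀ d + 5 = m + 5 log₁₀ p + 5, so ∂M/∂p = 5/(p ln 10).
σ_M = (5/ln 10) · (σ_p/p) = 2.1715 × 0.012/0.06990 = 2.1715 × 0.17167 = 0.37278.

σ_M = 0.373 mag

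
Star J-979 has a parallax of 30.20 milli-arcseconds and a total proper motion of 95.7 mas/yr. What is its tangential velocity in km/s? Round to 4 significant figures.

15.02 km/s

d = 1/p = 1/0.03020″ = 33.113 pc.
μ = 95.7 mas/yr = 0.0957 ″/yr.
v_t = 4.74 × μ × d = 4.74 × 0.0957 × 33.113 = 15.021 km/s.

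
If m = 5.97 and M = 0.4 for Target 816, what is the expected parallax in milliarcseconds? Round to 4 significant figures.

m − M = 5.97 − 0.4 = 5.57.
d = 10^((m−M)/5 + 1) = 10^2.114 = 130.02 pc.
p = 1/d = 1/130.02 = 0.0076911 arcsec = 7.6911 mas.

7.691 mas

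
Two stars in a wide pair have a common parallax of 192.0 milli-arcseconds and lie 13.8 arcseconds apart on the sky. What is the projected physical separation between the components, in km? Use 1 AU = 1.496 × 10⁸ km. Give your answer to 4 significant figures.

1.075 × 10^10 km

d = 1/p = 1/0.1920″ = 5.2083 pc.
At distance d (pc), an angle of θ arcsec spans θ·d AU: s = 13.8 × 5.2083 = 71.875 AU.
= 71.875 × 1.496 × 10⁸ km = 1.0753 × 10^10 km.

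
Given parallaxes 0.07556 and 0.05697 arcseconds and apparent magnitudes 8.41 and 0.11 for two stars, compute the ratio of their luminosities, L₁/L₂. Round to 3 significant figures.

d₁ = 1/p₁ = 1/0.07556″ = 13.235 pc; d₂ = 1/p₂ = 1/0.05697″ = 17.553 pc.
M₁ = m₁ − 5 log₁₀ d₁ + 5 = 8.41 − 5.6086 + 5 = 7.8014.
M₂ = 0.11 − 6.2218 + 5 = -1.1118.
L₁/L₂ = 10^(0.4(M₂ − M₁)) = 10^(0.4 × (-8.9132)) = 10^(-3.56528) = 0.00027209.

L₁/L₂ = 0.000272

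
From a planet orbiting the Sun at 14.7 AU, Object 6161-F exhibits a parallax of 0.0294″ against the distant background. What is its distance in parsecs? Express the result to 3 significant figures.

500 pc

With baseline B (in AU) and parallax p (in arcsec), d = B/p parsecs.
d = 14.7 / 0.0294 = 500 pc.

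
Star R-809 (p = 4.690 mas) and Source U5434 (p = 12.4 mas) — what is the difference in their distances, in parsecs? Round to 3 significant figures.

d_A = 1/0.004690″ = 213.22 pc; d_B = 1/0.01240″ = 80.645 pc.
|d_B − d_A| = |80.645 − 213.22| = 132.58 pc.

133 pc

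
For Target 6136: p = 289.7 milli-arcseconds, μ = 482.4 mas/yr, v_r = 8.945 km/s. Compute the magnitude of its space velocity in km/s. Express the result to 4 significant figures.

11.93 km/s

d = 1/p = 1/0.2897″ = 3.4518 pc.
μ = 482.4 mas/yr = 0.4824 ″/yr.
v_t = 4.740 μ d = 4.740 × 0.4824 × 3.4518 = 7.8928 km/s.
v = √(v_r² + v_t²) = √(8.945² + 7.8928²) = √142.309 = 11.929 km/s.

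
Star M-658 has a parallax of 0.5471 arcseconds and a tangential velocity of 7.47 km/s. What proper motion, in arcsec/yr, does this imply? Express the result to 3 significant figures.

d = 1/p = 1/0.5471″ = 1.8278 pc.
μ = v_t / (4.74 d) = 7.47 / (4.74 × 1.8278) = 7.47 / 8.6638 = 0.86221 ″/yr.

0.862 arcsec/yr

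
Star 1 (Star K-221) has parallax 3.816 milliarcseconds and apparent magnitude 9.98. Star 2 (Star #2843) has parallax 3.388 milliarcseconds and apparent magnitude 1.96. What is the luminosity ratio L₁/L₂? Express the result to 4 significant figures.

L₁/L₂ = 0.0004883

d₁ = 1/p₁ = 1/0.003816″ = 262.05 pc; d₂ = 1/p₂ = 1/0.003388″ = 295.16 pc.
M₁ = m₁ − 5 log₁₀ d₁ + 5 = 9.98 − 12.0919 + 5 = 2.8881.
M₂ = 1.96 − 12.3503 + 5 = -5.3903.
L₁/L₂ = 10^(0.4(M₂ − M₁)) = 10^(0.4 × (-8.2784)) = 10^(-3.31136) = 0.00048825.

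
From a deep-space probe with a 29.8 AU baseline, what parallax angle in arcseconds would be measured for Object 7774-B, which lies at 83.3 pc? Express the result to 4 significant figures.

p (arcsec) = B (AU) / d (pc).
p = 29.8 / 83.3 = 0.35774 arcsec.

0.3577 arcsec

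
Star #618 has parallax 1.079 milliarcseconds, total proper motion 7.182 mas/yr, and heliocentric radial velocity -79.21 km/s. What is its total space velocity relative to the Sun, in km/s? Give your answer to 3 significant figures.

d = 1/p = 1/0.001079″ = 926.78 pc.
μ = 7.182 mas/yr = 0.007182 ″/yr.
v_t = 4.740 μ d = 4.740 × 0.007182 × 926.78 = 31.55 km/s.
v = √(v_r² + v_t²) = √((-79.21)² + 31.55²) = √7269.63 = 85.262 km/s.

85.3 km/s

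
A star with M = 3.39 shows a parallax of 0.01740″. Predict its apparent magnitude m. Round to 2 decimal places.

m = 7.19

d = 1/p = 1/0.01740″ = 57.471 pc.
m − M = 5 log₁₀ d − 5 = 5 log₁₀(57.471) − 5 = 8.7972 − 5 = 3.7972.
m = M + (m − M) = 3.39 + 3.7972 = 7.19.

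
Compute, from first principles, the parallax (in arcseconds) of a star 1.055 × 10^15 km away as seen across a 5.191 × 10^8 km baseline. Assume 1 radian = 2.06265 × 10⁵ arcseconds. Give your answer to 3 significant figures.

θ ≈ B/d = (5.191 × 10^8) / (1.055 × 10^15) = 4.9204 × 10^-7 rad.
In arcseconds: 4.9204 × 10^-7 × 206265 = 0.10149″.

0.101 arcsec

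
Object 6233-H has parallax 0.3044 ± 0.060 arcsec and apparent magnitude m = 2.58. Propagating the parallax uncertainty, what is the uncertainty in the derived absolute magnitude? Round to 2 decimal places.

M = m − 5 log₁₀ d + 5 = m + 5 log₁₀ p + 5, so ∂M/∂p = 5/(p ln 10).
σ_M = (5/ln 10) · (σ_p/p) = 2.1715 × 0.060/0.3044 = 2.1715 × 0.19711 = 0.42802.

σ_M = 0.43 mag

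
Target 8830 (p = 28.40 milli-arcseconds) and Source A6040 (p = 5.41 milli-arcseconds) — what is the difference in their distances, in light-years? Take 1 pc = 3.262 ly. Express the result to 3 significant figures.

488 ly

d_A = 1/0.02840″ = 35.211 pc; d_B = 1/0.005410″ = 184.84 pc.
|d_B − d_A| = |184.84 − 35.211| = 149.63 pc = 149.63 × 3.262 ly = 488.09 ly.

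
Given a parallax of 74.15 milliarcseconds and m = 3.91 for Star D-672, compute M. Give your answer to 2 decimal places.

M = 3.26

d = 1/p = 1/0.07415″ = 13.486 pc.
m − M = 5 log₁₀(13.486) − 5 = 5.6494 − 5 = 0.6494.
M = m − (m − M) = 3.91 − 0.6494 = 3.26.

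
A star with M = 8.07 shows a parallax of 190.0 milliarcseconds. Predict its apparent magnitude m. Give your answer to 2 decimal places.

m = 6.68

d = 1/p = 1/0.1900″ = 5.2632 pc.
m − M = 5 log₁₀ d − 5 = 5 log₁₀(5.2632) − 5 = 3.6062 − 5 = -1.3938.
m = M + (m − M) = 8.07 + (-1.3938) = 6.68.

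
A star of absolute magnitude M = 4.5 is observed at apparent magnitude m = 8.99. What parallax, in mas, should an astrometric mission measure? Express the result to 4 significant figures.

m − M = 8.99 − 4.5 = 4.49.
d = 10^((m−M)/5 + 1) = 10^1.898 = 79.068 pc.
p = 1/d = 1/79.068 = 0.012647 arcsec = 12.647 mas.

12.65 mas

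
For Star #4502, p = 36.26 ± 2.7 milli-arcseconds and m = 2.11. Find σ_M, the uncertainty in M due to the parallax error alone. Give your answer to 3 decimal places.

M = m − 5 log₁₀ d + 5 = m + 5 log₁₀ p + 5, so ∂M/∂p = 5/(p ln 10).
σ_M = (5/ln 10) · (σ_p/p) = 2.1715 × 2.7/36.26 = 2.1715 × 0.074462 = 0.16169.

σ_M = 0.162 mag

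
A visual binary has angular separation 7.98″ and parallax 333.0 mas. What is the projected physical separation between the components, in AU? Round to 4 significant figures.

d = 1/p = 1/0.3330″ = 3.003 pc.
At distance d (pc), an angle of θ arcsec spans θ·d AU: s = 7.98 × 3.003 = 23.964 AU.

23.96 AU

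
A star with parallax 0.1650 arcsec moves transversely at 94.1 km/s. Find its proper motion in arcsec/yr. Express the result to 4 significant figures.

d = 1/p = 1/0.1650″ = 6.0606 pc.
μ = v_t / (4.74 d) = 94.1 / (4.74 × 6.0606) = 94.1 / 28.727 = 3.2757 ″/yr.

3.276 arcsec/yr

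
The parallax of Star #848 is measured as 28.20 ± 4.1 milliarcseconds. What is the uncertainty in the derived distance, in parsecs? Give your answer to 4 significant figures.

d = 1/p, so σ_d = σ_p / p².
σ_d = 0.00410 / (0.02820)² = 0.00410 / 0.00079524 = 5.1557 pc.

5.156 pc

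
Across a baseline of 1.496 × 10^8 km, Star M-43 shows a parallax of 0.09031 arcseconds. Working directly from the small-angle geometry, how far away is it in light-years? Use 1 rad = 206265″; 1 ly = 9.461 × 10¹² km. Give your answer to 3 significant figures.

36.1 ly

θ = 0.09031″ = 0.09031/206265 = 4.3783 × 10^-7 rad.
d = B/θ = (1.496 × 10^8) / (4.3783 × 10^-7) = 3.4169 × 10^14 km = (3.4169 × 10^14) / (9.461 × 10^12) ly = 36.116 ly.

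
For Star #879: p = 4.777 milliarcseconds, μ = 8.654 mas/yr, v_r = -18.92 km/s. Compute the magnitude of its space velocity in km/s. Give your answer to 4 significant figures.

d = 1/p = 1/0.004777″ = 209.34 pc.
μ = 8.654 mas/yr = 0.008654 ″/yr.
v_t = 4.740 μ d = 4.740 × 0.008654 × 209.34 = 8.5871 km/s.
v = √(v_r² + v_t²) = √((-18.92)² + 8.5871²) = √431.705 = 20.778 km/s.

20.78 km/s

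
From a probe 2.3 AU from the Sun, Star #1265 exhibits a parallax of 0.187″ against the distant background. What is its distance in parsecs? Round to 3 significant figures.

12.3 pc

With baseline B (in AU) and parallax p (in arcsec), d = B/p parsecs.
d = 2.3 / 0.187 = 12.299 pc.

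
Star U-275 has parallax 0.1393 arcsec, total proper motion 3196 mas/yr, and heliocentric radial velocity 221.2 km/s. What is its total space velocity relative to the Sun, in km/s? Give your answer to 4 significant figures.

d = 1/p = 1/0.1393″ = 7.1788 pc.
μ = 3196 mas/yr = 3.196 ″/yr.
v_t = 4.740 μ d = 4.740 × 3.196 × 7.1788 = 108.75 km/s.
v = √(v_r² + v_t²) = √(221.2² + 108.75²) = √60756 = 246.49 km/s.

246.5 km/s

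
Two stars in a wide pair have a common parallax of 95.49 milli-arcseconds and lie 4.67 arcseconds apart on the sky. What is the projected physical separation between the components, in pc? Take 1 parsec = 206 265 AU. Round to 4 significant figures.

d = 1/p = 1/0.09549″ = 10.472 pc.
At distance d (pc), an angle of θ arcsec spans θ·d AU: s = 4.67 × 10.472 = 48.904 AU.
= 48.904 / 206265 = 0.00023709 pc.

0.0002371 pc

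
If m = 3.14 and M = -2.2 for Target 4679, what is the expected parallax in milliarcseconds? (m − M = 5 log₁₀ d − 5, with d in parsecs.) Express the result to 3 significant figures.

m − M = 3.14 − (-2.2) = 5.34.
d = 10^((m−M)/5 + 1) = 10^2.068 = 116.95 pc.
p = 1/d = 1/116.95 = 0.0085507 arcsec = 8.5507 mas.

8.55 mas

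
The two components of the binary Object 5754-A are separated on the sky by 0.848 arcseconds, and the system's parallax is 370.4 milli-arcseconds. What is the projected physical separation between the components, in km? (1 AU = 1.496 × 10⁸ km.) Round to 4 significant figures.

3.425 × 10^8 km

d = 1/p = 1/0.3704″ = 2.6998 pc.
At distance d (pc), an angle of θ arcsec spans θ·d AU: s = 0.848 × 2.6998 = 2.2894 AU.
= 2.2894 × 1.496 × 10⁸ km = 3.4249 × 10^8 km.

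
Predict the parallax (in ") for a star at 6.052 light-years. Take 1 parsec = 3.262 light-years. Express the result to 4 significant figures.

d = 6.052 ly ÷ 3.262 = 1.8553 pc.
p = 1/d = 1/1.8553 = 0.539 arcsec.

0.5390 "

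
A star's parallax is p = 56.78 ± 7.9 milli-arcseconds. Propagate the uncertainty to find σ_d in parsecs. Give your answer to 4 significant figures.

d = 1/p, so σ_d = σ_p / p².
σ_d = 0.00790 / (0.05678)² = 0.00790 / 0.003224 = 2.4504 pc.

2.450 pc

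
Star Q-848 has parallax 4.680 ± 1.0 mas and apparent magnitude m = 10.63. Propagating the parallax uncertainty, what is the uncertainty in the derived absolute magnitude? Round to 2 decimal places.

σ_M = 0.46 mag

M = m − 5 log₁₀ d + 5 = m + 5 log₁₀ p + 5, so ∂M/∂p = 5/(p ln 10).
σ_M = (5/ln 10) · (σ_p/p) = 2.1715 × 1.0/4.680 = 2.1715 × 0.21368 = 0.46401.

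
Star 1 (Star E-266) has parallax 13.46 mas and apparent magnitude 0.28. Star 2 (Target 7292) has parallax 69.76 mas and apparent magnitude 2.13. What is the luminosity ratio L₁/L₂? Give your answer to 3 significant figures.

d₁ = 1/p₁ = 1/0.01346″ = 74.294 pc; d₂ = 1/p₂ = 1/0.06976″ = 14.335 pc.
M₁ = m₁ − 5 log₁₀ d₁ + 5 = 0.28 − 9.3548 + 5 = -4.0748.
M₂ = 2.13 − 5.7820 + 5 = 1.3480.
L₁/L₂ = 10^(0.4(M₂ − M₁)) = 10^(0.4 × 5.4228) = 10^2.16912 = 147.61.

L₁/L₂ = 148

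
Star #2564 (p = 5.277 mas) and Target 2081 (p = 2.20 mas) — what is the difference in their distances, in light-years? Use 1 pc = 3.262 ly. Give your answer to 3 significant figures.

d_A = 1/0.005277″ = 189.5 pc; d_B = 1/0.002200″ = 454.55 pc.
|d_B − d_A| = |454.55 − 189.5| = 265.05 pc = 265.05 × 3.262 ly = 864.59 ly.

865 ly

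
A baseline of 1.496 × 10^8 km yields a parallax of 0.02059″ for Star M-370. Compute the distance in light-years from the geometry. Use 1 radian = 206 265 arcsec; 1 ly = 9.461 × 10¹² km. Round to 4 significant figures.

θ = 0.02059″ = 0.02059/206265 = 9.9823 × 10^-8 rad.
d = B/θ = (1.496 × 10^8) / (9.9823 × 10^-8) = 1.4987 × 10^15 km = (1.4987 × 10^15) / (9.461 × 10^12) ly = 158.41 ly.

158.4 ly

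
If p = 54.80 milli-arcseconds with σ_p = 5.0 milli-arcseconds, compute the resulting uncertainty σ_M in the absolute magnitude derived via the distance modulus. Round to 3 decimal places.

σ_M = 0.198 mag

M = m − 5 log₁₀ d + 5 = m + 5 log₁₀ p + 5, so ∂M/∂p = 5/(p ln 10).
σ_M = (5/ln 10) · (σ_p/p) = 2.1715 × 5.0/54.80 = 2.1715 × 0.091241 = 0.19813.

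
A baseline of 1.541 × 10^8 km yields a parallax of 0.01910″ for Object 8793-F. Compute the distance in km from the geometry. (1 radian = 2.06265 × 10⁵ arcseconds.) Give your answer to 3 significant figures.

θ = 0.01910″ = 0.01910/206265 = 9.2599 × 10^-8 rad.
d = B/θ = (1.541 × 10^8) / (9.2599 × 10^-8) = 1.6642 × 10^15 km.

1.66 × 10^15 km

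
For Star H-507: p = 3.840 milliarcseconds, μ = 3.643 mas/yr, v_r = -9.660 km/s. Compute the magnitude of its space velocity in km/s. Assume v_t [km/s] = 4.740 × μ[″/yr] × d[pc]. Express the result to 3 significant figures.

d = 1/p = 1/0.003840″ = 260.42 pc.
μ = 3.643 mas/yr = 0.003643 ″/yr.
v_t = 4.740 μ d = 4.740 × 0.003643 × 260.42 = 4.4969 km/s.
v = √(v_r² + v_t²) = √((-9.660)² + 4.4969²) = √113.538 = 10.655 km/s.

10.7 km/s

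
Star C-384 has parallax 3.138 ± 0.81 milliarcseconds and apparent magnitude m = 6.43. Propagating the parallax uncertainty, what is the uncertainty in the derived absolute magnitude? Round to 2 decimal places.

M = m − 5 log₁₀ d + 5 = m + 5 log₁₀ p + 5, so ∂M/∂p = 5/(p ln 10).
σ_M = (5/ln 10) · (σ_p/p) = 2.1715 × 0.81/3.138 = 2.1715 × 0.25813 = 0.56053.

σ_M = 0.56 mag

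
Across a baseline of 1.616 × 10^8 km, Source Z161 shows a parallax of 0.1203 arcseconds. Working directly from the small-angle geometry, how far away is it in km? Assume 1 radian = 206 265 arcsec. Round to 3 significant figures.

θ = 0.1203″ = 0.1203/206265 = 5.8323 × 10^-7 rad.
d = B/θ = (1.616 × 10^8) / (5.8323 × 10^-7) = 2.7708 × 10^14 km.

2.77 × 10^14 km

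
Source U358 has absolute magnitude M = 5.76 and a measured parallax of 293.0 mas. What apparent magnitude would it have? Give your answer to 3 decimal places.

m = 3.426

d = 1/p = 1/0.2930″ = 3.413 pc.
m − M = 5 log₁₀ d − 5 = 5 log₁₀(3.413) − 5 = 2.6657 − 5 = -2.3343.
m = M + (m − M) = 5.76 + (-2.3343) = 3.426.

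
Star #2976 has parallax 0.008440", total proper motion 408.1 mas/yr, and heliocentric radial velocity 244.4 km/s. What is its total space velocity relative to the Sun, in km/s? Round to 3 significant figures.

335 km/s

d = 1/p = 1/0.008440″ = 118.48 pc.
μ = 408.1 mas/yr = 0.4081 ″/yr.
v_t = 4.740 μ d = 4.740 × 0.4081 × 118.48 = 229.19 km/s.
v = √(v_r² + v_t²) = √(244.4² + 229.19²) = √112259 = 335.05 km/s.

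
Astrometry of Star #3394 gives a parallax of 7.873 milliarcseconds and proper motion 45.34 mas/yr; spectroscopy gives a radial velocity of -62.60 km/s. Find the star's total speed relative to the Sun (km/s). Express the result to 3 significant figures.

d = 1/p = 1/0.007873″ = 127.02 pc.
μ = 45.34 mas/yr = 0.04534 ″/yr.
v_t = 4.740 μ d = 4.740 × 0.04534 × 127.02 = 27.298 km/s.
v = √(v_r² + v_t²) = √((-62.60)² + 27.298²) = √4663.94 = 68.293 km/s.

68.3 km/s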